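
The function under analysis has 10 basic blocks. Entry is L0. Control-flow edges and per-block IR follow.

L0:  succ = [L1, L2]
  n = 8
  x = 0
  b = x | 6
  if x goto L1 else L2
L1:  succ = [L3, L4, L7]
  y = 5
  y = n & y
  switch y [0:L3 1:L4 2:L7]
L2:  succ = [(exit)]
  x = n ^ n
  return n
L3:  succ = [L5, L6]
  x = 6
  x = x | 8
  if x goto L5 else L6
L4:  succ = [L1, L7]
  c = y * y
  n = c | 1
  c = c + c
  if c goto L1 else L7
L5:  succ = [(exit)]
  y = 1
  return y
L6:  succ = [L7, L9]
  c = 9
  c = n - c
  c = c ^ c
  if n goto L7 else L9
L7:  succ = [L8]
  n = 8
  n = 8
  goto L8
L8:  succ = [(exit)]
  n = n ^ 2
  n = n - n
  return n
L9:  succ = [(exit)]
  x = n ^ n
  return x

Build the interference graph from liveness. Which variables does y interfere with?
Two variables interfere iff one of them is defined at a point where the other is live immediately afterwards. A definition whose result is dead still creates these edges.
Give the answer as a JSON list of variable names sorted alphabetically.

Answer: ["n"]

Working:
Block summaries:
  L0 def {b,n,x} use ∅
  L1 def {y} use {n}
  L2 def {x} use {n}
  L3 def {x} use ∅
  L4 def {c,n} use {y}
  L5 def {y} use ∅
  L6 def {c} use {n}
  L7 def {n} use ∅
  L8 def {n} use {n}
  L9 def {x} use {n}

Liveness:
  L0 li=∅ lo={n}
  L1 li={n} lo={n,y}
  L2 li={n} lo=∅
  L3 li={n} lo={n}
  L4 li={y} lo={n}
  L5 li=∅ lo=∅
  L6 li={n} lo={n}
  L7 li=∅ lo={n}
  L8 li={n} lo=∅
  L9 li={n} lo=∅

Interfere edges:
  b↔{n,x}
  c↔{n}
  n↔{b,c,x,y}
  x↔{b,n}
  y↔{n}

N(y) = ["n"]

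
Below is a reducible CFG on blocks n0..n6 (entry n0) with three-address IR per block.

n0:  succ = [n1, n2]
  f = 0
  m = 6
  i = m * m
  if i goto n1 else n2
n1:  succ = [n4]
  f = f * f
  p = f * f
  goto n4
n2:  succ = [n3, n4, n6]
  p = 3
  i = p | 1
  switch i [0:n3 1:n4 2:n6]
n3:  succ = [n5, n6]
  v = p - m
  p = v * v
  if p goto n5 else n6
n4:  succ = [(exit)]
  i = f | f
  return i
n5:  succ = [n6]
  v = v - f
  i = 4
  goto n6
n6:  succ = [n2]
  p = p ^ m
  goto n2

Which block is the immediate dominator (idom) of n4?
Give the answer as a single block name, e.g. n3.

idom tree: n1←n0 n2←n0 n3←n2 n4←n0 n5←n3 n6←n2
Dom∩ at merges:
  n2: preds {n0,n6}: {n0} ∩ {n0,n2,n6} = {n0}; idom=n0
  n4: preds {n1,n2}: {n0,n1} ∩ {n0,n2} = {n0}; idom=n0
  n6: preds {n2,n3,n5}: {n0,n2} ∩ {n0,n2,n3} ∩ {n0,n2,n3,n5} = {n0,n2}; idom=n2

idom(n4) = n0

Answer: n0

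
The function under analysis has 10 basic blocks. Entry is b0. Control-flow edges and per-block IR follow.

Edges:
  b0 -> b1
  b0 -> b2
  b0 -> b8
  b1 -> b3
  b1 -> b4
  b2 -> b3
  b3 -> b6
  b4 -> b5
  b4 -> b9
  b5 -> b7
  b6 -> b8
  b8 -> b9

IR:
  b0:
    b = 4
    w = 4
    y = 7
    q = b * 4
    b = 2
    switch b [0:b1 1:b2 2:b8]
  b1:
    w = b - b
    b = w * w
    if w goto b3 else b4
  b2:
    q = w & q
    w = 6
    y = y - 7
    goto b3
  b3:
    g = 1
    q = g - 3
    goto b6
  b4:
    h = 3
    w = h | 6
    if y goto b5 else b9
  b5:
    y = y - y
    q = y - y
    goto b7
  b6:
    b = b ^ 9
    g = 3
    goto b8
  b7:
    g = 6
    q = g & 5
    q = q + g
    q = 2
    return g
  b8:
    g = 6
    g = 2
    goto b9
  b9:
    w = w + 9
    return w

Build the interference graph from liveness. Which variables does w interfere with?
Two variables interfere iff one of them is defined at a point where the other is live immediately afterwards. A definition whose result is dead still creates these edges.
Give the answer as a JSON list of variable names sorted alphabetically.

Answer: ["b", "g", "q", "y"]

Working:
def/use:
  b0: {b,q,w,y} / ∅
  b1: {b,w} / {b}
  b2: {q,w,y} / {q,w,y}
  b3: {g,q} / ∅
  b4: {h,w} / {y}
  b5: {q,y} / {y}
  b6: {b,g} / {b}
  b7: {g,q} / ∅
  b8: {g} / ∅
  b9: {w} / {w}

Live sets:
  b0 li=∅ lo={b,q,w,y}
  b1 li={b,y} lo={b,w,y}
  b2 li={b,q,w,y} lo={b,w}
  b3 li={b,w} lo={b,w}
  b4 li={y} lo={w,y}
  b5 li={y} lo=∅
  b6 li={b,w} lo={w}
  b7 li=∅ lo=∅
  b8 li={w} lo={w}
  b9 li={w} lo=∅

Interference:
  b — {g,q,w,y}
  g — {b,q,w}
  h — {y}
  q — {b,g,w,y}
  w — {b,g,q,y}
  y — {b,h,q,w}

N(w) = ["b", "g", "q", "y"]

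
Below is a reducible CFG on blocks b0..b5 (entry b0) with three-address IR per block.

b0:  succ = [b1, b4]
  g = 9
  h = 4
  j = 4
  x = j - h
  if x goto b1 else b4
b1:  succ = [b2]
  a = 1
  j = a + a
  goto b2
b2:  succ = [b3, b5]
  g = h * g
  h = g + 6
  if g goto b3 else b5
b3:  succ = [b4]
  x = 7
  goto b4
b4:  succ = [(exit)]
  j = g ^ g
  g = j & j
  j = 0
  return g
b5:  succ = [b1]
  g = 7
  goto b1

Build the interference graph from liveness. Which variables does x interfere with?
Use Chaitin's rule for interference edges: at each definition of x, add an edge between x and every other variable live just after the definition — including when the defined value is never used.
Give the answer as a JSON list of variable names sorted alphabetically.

def/use:
  b0: {g,h,j,x} / ∅
  b1: {a,j} / ∅
  b2: {g,h} / {g,h}
  b3: {x} / ∅
  b4: {g,j} / {g}
  b5: {g} / ∅

Backward fixpoint:
  b0: in=∅ out={g,h}
  b1: in={g,h} out={g,h}
  b2: in={g,h} out={g,h}
  b3: in={g} out={g}
  b4: in={g} out=∅
  b5: in={h} out={g,h}

Conflict graph:
  a: {g,h}
  g: {a,h,j,x}
  h: {a,g,j,x}
  j: {g,h}
  x: {g,h}

N(x) = ["g", "h"]

Answer: ["g", "h"]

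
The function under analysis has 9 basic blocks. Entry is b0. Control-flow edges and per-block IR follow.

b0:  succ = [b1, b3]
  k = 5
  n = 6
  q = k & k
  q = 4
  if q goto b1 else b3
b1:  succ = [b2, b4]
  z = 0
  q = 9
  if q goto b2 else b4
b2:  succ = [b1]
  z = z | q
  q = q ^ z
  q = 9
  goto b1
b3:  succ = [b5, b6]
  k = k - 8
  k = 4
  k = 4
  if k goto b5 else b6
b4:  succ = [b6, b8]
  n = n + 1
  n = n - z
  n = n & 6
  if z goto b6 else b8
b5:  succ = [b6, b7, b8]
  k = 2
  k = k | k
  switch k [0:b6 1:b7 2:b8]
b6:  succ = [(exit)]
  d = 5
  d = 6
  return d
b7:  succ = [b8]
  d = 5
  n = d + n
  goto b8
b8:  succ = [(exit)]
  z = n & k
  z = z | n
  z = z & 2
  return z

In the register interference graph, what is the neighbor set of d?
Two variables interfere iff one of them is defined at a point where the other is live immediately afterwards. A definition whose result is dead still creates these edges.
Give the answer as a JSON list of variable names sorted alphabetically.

Answer: ["k", "n"]

Working:
Per-block:
  b0: def={k,n,q} ue=∅
  b1: def={q,z} ue=∅
  b2: def={q,z} ue={q,z}
  b3: def={k} ue={k}
  b4: def={n} ue={n,z}
  b5: def={k} ue=∅
  b6: def={d} ue=∅
  b7: def={d,n} ue={n}
  b8: def={z} ue={k,n}

Live sets:
  b0 li=∅ lo={k,n}
  b1 li={k,n} lo={k,n,q,z}
  b2 li={k,n,q,z} lo={k,n}
  b3 li={k,n} lo={n}
  b4 li={k,n,z} lo={k,n}
  b5 li={n} lo={k,n}
  b6 li=∅ lo=∅
  b7 li={k,n} lo={k,n}
  b8 li={k,n} lo=∅

Conflict graph:
  d↔{k,n}
  k↔{d,n,q,z}
  n↔{d,k,q,z}
  q↔{k,n,z}
  z↔{k,n,q}

N(d) = ["k", "n"]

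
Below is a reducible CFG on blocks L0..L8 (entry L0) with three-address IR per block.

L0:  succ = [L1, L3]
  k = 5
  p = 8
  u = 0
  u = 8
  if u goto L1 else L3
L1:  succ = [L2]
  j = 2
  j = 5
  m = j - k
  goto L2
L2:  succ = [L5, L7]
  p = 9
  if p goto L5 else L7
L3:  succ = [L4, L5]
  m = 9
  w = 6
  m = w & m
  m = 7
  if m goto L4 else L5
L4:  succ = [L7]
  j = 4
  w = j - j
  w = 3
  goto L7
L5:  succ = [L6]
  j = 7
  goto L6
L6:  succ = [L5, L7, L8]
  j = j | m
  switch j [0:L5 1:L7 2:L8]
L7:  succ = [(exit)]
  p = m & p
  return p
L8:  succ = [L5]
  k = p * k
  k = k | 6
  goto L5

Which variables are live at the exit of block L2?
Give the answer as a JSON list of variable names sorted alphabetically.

Answer: ["k", "m", "p"]

Working:
def/use:
  L0: def={k,p,u} ue=∅
  L1: def={j,m} ue={k}
  L2: def={p} ue=∅
  L3: def={m,w} ue=∅
  L4: def={j,w} ue=∅
  L5: def={j} ue=∅
  L6: def={j} ue={j,m}
  L7: def={p} ue={m,p}
  L8: def={k} ue={k,p}

Live sets:
  L0 li=∅ lo={k,p}
  L1 li={k} lo={k,m}
  L2 li={k,m} lo={k,m,p}
  L3 li={k,p} lo={k,m,p}
  L4 li={m,p} lo={m,p}
  L5 li={k,m,p} lo={j,k,m,p}
  L6 li={j,k,m,p} lo={k,m,p}
  L7 li={m,p} lo=∅
  L8 li={k,m,p} lo={k,m,p}

live-out(L2) = ["k", "m", "p"]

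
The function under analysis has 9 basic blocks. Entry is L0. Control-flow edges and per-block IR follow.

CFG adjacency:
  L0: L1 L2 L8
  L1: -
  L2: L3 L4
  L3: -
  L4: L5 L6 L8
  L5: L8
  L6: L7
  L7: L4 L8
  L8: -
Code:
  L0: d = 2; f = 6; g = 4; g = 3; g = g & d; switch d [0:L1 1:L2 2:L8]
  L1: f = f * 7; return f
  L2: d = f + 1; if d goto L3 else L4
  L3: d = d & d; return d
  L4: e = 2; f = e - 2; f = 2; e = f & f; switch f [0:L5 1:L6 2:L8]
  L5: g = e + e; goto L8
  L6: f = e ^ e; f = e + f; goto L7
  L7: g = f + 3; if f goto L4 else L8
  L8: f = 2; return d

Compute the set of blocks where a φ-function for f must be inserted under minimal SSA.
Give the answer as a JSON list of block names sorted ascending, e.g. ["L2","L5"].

Answer: ["L4", "L8"]

Working:
idom tree: L1←L0 L2←L0 L3←L2 L4←L2 L5←L4 L6←L4 L7←L6 L8←L0
Dom∩ at merges:
  L4: preds {L2,L7}: {L0,L2} ∩ {L0,L2,L4,L6,L7} = {L0,L2}; idom=L2
  L8: preds {L0,L4,L5,L7}: {L0} ∩ {L0,L2,L4} ∩ {L0,L2,L4,L5} ∩ {L0,L2,L4,L6,L7} = {L0}; idom=L0

Frontier:
  L4←L2: walk · to L2
  L4←L7: walk L7→L6→L4 to L2
  L8←L0: walk · to L0
  L8←L4: walk L4→L2 to L0
  L8←L5: walk L5→L4→L2 to L0
  L8←L7: walk L7→L6→L4→L2 to L0
  L0: DF=∅
  L1: DF=∅
  L2: DF={L8}
  L3: DF=∅
  L4: DF={L4,L8}
  L5: DF={L8}
  L6: DF={L4,L8}
  L7: DF={L4,L8}
  L8: DF=∅

φ for f: defs {L0,L1,L4,L6,L8}
  DF⁺ = {L4,L8}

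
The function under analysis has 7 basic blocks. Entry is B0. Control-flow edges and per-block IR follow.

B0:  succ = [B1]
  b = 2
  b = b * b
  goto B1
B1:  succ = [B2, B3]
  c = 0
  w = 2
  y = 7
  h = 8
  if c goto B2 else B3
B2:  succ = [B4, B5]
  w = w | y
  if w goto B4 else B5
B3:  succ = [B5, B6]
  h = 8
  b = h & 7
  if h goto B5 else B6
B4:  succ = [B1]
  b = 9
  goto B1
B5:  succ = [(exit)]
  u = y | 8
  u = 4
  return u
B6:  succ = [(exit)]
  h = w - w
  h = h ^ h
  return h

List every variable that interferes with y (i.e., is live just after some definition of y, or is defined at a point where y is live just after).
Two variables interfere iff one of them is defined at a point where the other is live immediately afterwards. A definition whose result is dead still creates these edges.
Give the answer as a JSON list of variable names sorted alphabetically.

Per-block:
  B0: def={b} ue=∅
  B1: def={c,h,w,y} ue=∅
  B2: def={w} ue={w,y}
  B3: def={b,h} ue=∅
  B4: def={b} ue=∅
  B5: def={u} ue={y}
  B6: def={h} ue={w}

Live sets:
  B0: in=∅ out=∅
  B1: in=∅ out={w,y}
  B2: in={w,y} out={y}
  B3: in={w,y} out={w,y}
  B4: in=∅ out=∅
  B5: in={y} out=∅
  B6: in={w} out=∅

Interfere edges:
  b — {h,w,y}
  c — {h,w,y}
  h — {b,c,w,y}
  u — ∅
  w — {b,c,h,y}
  y — {b,c,h,w}

N(y) = ["b", "c", "h", "w"]

Answer: ["b", "c", "h", "w"]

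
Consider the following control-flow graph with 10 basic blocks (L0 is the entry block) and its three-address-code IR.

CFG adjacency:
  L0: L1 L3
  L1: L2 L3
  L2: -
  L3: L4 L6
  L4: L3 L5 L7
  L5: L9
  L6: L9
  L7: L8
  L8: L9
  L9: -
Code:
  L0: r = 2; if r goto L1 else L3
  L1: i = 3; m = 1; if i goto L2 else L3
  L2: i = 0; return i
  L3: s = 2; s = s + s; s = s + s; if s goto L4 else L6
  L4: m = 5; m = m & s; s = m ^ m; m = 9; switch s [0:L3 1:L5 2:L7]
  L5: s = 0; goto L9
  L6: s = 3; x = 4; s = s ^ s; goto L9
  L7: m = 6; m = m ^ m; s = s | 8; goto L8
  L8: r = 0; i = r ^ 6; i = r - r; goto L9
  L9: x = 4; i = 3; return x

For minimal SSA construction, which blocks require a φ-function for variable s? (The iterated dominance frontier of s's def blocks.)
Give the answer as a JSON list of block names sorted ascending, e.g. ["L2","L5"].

Answer: ["L3", "L9"]

Analysis:
idom tree: L1←L0 L2←L1 L3←L0 L4←L3 L5←L4 L6←L3 L7←L4 L8←L7 L9←L3
Join-block Dom:
  L3: preds {L0,L1,L4}: {L0} ∩ {L0,L1} ∩ {L0,L3,L4} = {L0}; idom=L0
  L9: preds {L5,L6,L8}: {L0,L3,L4,L5} ∩ {L0,L3,L6} ∩ {L0,L3,L4,L7,L8} = {L0,L3}; idom=L3

Frontier:
  L3←L0: walk · to L0
  L3←L1: walk L1 to L0
  L3←L4: walk L4→L3 to L0
  L9←L5: walk L5→L4 to L3
  L9←L6: walk L6 to L3
  L9←L8: walk L8→L7→L4 to L3
  L0 → ∅
  L1 → {L3}
  L2 → ∅
  L3 → {L3}
  L4 → {L3,L9}
  L5 → {L9}
  L6 → {L9}
  L7 → {L9}
  L8 → {L9}
  L9 → ∅

φ for s: defs {L3,L4,L5,L6,L7}
  DF⁺ = {L3,L9}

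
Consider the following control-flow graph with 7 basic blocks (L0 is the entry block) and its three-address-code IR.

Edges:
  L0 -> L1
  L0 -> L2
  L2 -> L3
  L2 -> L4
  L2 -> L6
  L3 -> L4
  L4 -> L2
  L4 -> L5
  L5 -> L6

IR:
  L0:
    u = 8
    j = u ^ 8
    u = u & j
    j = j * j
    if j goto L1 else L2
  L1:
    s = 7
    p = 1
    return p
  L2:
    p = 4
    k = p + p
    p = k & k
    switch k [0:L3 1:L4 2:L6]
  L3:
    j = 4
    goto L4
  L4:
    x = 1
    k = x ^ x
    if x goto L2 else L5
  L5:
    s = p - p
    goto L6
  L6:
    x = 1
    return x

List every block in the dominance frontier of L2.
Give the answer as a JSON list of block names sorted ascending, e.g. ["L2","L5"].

idom tree: L1←L0 L2←L0 L3←L2 L4←L2 L5←L4 L6←L2
Dom∩ at merges:
  L2: preds {L0,L4}: {L0} ∩ {L0,L2,L4} = {L0}; idom=L0
  L4: preds {L2,L3}: {L0,L2} ∩ {L0,L2,L3} = {L0,L2}; idom=L2
  L6: preds {L2,L5}: {L0,L2} ∩ {L0,L2,L4,L5} = {L0,L2}; idom=L2

Frontier:
  L2←L0: walk · to L0
  L2←L4: walk L4→L2 to L0
  L4←L2: walk · to L2
  L4←L3: walk L3 to L2
  L6←L2: walk · to L2
  L6←L5: walk L5→L4 to L2
  DF(L0)=∅
  DF(L1)=∅
  DF(L2)={L2}
  DF(L3)={L4}
  DF(L4)={L2,L6}
  DF(L5)={L6}
  DF(L6)=∅

DF(L2) = ["L2"]

Answer: ["L2"]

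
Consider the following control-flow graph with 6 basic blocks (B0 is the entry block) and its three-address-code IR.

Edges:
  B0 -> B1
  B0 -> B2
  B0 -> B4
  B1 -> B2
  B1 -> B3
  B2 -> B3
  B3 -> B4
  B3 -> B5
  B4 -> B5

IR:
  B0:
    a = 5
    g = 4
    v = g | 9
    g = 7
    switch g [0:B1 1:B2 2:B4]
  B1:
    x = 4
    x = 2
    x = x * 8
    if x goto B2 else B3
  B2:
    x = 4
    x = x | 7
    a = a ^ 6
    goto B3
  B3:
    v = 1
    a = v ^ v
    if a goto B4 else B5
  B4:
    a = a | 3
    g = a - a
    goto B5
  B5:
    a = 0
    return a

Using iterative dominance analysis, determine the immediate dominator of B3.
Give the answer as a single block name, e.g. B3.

Answer: B0

Derivation:
idom tree: B1←B0 B2←B0 B3←B0 B4←B0 B5←B0
Dom∩ at merges:
  B2: preds {B0,B1}: {B0} ∩ {B0,B1} = {B0}; idom=B0
  B3: preds {B1,B2}: {B0,B1} ∩ {B0,B2} = {B0}; idom=B0
  B4: preds {B0,B3}: {B0} ∩ {B0,B3} = {B0}; idom=B0
  B5: preds {B3,B4}: {B0,B3} ∩ {B0,B4} = {B0}; idom=B0

idom(B3) = B0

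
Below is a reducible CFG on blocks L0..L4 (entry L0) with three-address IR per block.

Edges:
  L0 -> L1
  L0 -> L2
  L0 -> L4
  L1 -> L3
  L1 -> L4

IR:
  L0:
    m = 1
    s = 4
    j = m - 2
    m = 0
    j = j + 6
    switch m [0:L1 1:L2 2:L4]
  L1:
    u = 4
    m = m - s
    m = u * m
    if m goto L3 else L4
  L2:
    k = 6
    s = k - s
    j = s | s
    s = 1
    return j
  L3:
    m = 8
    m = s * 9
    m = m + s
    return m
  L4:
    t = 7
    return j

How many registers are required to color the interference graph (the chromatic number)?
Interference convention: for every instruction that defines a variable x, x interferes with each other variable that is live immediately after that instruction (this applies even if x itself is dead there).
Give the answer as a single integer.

def/use:
  L0: def={j,m,s} ue=∅
  L1: def={m,u} ue={m,s}
  L2: def={j,k,s} ue={s}
  L3: def={m} ue={s}
  L4: def={t} ue={j}

Live sets:
  L0: in=∅ out={j,m,s}
  L1: in={j,m,s} out={j,s}
  L2: in={s} out=∅
  L3: in={s} out=∅
  L4: in={j} out=∅

Interfere edges:
  j↔{m,s,t,u}
  k↔{s}
  m↔{j,s,u}
  s↔{j,k,m,u}
  t↔{j}
  u↔{j,m,s}

Registers:
  {j,m,s,u} pairwise interfere (4-clique) ⇒ χ ≥ 4
  4-colouring: c0={j,k}  c1={s,t}  c2={m}  c3={u}
  χ = 4

Answer: 4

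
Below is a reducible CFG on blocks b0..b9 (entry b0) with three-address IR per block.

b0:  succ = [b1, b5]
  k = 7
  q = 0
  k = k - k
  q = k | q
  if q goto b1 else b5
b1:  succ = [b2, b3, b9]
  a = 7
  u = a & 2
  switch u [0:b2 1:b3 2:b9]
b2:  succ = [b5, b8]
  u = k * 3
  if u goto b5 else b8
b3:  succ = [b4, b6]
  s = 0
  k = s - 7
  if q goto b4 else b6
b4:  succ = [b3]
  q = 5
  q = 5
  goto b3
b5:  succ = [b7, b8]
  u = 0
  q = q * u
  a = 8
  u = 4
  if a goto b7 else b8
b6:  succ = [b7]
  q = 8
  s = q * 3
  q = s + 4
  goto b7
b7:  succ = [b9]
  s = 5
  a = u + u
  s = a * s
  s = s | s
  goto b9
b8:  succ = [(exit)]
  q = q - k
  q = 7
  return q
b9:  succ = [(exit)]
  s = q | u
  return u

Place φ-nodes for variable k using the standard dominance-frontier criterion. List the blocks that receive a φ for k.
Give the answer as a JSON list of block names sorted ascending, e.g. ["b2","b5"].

Answer: ["b3", "b7", "b9"]

Derivation:
idom tree: b1←b0 b2←b1 b3←b1 b4←b3 b5←b0 b6←b3 b7←b0 b8←b0 b9←b0
Dom∩ at merges:
  b3: preds {b1,b4}: {b0,b1} ∩ {b0,b1,b3,b4} = {b0,b1}; idom=b1
  b5: preds {b0,b2}: {b0} ∩ {b0,b1,b2} = {b0}; idom=b0
  b7: preds {b5,b6}: {b0,b5} ∩ {b0,b1,b3,b6} = {b0}; idom=b0
  b8: preds {b2,b5}: {b0,b1,b2} ∩ {b0,b5} = {b0}; idom=b0
  b9: preds {b1,b7}: {b0,b1} ∩ {b0,b7} = {b0}; idom=b0

Frontier:
  b3←b1: walk · to b1
  b3←b4: walk b4→b3 to b1
  b5←b0: walk · to b0
  b5←b2: walk b2→b1 to b0
  b7←b5: walk b5 to b0
  b7←b6: walk b6→b3→b1 to b0
  b8←b2: walk b2→b1 to b0
  b8←b5: walk b5 to b0
  b9←b1: walk b1 to b0
  b9←b7: walk b7 to b0
  b0 → ∅
  b1 → {b5,b7,b8,b9}
  b2 → {b5,b8}
  b3 → {b3,b7}
  b4 → {b3}
  b5 → {b7,b8}
  b6 → {b7}
  b7 → {b9}
  b8 → ∅
  b9 → ∅

φ for k: defs {b0,b3}
  DF⁺ = {b3,b7,b9}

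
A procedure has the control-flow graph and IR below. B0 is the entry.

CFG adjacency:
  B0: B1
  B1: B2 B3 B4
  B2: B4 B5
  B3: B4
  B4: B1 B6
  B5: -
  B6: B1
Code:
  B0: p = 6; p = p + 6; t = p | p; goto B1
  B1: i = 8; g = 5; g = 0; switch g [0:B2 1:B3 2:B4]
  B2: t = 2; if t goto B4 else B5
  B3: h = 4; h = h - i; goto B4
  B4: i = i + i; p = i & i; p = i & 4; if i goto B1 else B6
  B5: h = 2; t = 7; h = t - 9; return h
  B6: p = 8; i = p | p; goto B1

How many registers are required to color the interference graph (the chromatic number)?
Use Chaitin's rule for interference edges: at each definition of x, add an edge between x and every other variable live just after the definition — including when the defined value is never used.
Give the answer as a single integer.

Answer: 2

Working:
Block summaries:
  B0: {p,t} / ∅
  B1: {g,i} / ∅
  B2: {t} / ∅
  B3: {h} / {i}
  B4: {i,p} / {i}
  B5: {h,t} / ∅
  B6: {i,p} / ∅

Live sets:
  live B0: ∅→∅
  live B1: ∅→{i}
  live B2: {i}→{i}
  live B3: {i}→{i}
  live B4: {i}→∅
  live B5: ∅→∅
  live B6: ∅→∅

Interference:
  g: {i}
  h: {i}
  i: {g,h,p,t}
  p: {i}
  t: {i}

Chromatic number:
  {g,i} pairwise interfere (2-clique) ⇒ χ ≥ 2
  2-colouring: r0={i}  r1={g,h,p,t}
  χ = 2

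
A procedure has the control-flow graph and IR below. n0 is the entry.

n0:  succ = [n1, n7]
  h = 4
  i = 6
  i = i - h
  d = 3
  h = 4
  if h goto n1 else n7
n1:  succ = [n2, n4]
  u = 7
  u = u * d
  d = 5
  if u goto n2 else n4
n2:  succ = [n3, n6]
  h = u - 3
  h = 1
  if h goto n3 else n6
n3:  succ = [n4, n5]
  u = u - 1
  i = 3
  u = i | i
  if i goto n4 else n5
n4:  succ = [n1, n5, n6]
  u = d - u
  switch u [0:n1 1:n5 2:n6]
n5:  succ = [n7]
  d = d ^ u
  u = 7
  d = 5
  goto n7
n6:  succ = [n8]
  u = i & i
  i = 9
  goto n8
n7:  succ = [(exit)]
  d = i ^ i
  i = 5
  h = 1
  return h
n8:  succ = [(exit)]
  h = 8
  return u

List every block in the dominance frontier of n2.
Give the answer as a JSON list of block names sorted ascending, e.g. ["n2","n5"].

Answer: ["n4", "n5", "n6"]

Working:
idom tree: n1←n0 n2←n1 n3←n2 n4←n1 n5←n1 n6←n1 n7←n0 n8←n6
Join-block Dom:
  n1: preds {n0,n4}: {n0} ∩ {n0,n1,n4} = {n0}; idom=n0
  n4: preds {n1,n3}: {n0,n1} ∩ {n0,n1,n2,n3} = {n0,n1}; idom=n1
  n5: preds {n3,n4}: {n0,n1,n2,n3} ∩ {n0,n1,n4} = {n0,n1}; idom=n1
  n6: preds {n2,n4}: {n0,n1,n2} ∩ {n0,n1,n4} = {n0,n1}; idom=n1
  n7: preds {n0,n5}: {n0} ∩ {n0,n1,n5} = {n0}; idom=n0

Frontier:
  n1←n0: walk · to n0
  n1←n4: walk n4→n1 to n0
  n4←n1: walk · to n1
  n4←n3: walk n3→n2 to n1
  n5←n3: walk n3→n2 to n1
  n5←n4: walk n4 to n1
  n6←n2: walk n2 to n1
  n6←n4: walk n4 to n1
  n7←n0: walk · to n0
  n7←n5: walk n5→n1 to n0
  n0 → ∅
  n1 → {n1,n7}
  n2 → {n4,n5,n6}
  n3 → {n4,n5}
  n4 → {n1,n5,n6}
  n5 → {n7}
  n6 → ∅
  n7 → ∅
  n8 → ∅

DF(n2) = ["n4", "n5", "n6"]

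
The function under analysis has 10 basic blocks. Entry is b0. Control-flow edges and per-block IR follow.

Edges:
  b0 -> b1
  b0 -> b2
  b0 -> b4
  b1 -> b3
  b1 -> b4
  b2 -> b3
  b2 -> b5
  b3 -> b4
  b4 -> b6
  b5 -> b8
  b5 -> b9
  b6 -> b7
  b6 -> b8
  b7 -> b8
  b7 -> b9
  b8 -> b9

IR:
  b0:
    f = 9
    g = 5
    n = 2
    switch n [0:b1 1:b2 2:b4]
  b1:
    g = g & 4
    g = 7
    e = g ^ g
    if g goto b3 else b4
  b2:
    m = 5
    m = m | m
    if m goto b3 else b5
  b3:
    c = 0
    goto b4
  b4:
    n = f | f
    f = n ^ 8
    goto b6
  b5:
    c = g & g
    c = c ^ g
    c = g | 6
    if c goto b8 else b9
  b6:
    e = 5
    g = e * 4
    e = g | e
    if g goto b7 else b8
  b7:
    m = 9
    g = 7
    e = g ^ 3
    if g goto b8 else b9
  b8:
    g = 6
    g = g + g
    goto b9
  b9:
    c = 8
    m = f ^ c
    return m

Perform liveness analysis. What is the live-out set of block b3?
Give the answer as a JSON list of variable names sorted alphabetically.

Answer: ["f"]

Working:
Per-block:
  b0 def {f,g,n} use ∅
  b1 def {e,g} use {g}
  b2 def {m} use ∅
  b3 def {c} use ∅
  b4 def {f,n} use {f}
  b5 def {c} use {g}
  b6 def {e,g} use ∅
  b7 def {e,g,m} use ∅
  b8 def {g} use ∅
  b9 def {c,m} use {f}

Backward fixpoint:
  live b0: ∅→{f,g}
  live b1: {f,g}→{f}
  live b2: {f,g}→{f,g}
  live b3: {f}→{f}
  live b4: {f}→{f}
  live b5: {f,g}→{f}
  live b6: {f}→{f}
  live b7: {f}→{f}
  live b8: {f}→{f}
  live b9: {f}→∅

live-out(b3) = ["f"]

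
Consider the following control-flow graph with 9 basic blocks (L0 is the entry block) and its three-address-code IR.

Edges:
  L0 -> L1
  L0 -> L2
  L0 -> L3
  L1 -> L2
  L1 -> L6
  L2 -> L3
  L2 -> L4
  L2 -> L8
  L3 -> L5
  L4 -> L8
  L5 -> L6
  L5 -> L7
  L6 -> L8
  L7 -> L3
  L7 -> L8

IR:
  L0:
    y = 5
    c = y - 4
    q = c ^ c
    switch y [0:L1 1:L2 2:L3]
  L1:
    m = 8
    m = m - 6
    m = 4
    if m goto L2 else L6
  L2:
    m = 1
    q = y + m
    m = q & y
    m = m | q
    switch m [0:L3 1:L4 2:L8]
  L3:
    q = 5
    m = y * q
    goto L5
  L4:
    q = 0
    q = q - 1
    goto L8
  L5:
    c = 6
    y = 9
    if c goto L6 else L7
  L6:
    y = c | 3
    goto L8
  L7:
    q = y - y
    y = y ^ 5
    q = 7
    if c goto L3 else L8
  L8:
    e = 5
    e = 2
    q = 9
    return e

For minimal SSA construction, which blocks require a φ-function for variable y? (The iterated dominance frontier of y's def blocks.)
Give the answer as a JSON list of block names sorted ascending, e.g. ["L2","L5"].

idom tree: L1←L0 L2←L0 L3←L0 L4←L2 L5←L3 L6←L0 L7←L5 L8←L0
Join-block Dom:
  L2: preds {L0,L1}: {L0} ∩ {L0,L1} = {L0}; idom=L0
  L3: preds {L0,L2,L7}: {L0} ∩ {L0,L2} ∩ {L0,L3,L5,L7} = {L0}; idom=L0
  L6: preds {L1,L5}: {L0,L1} ∩ {L0,L3,L5} = {L0}; idom=L0
  L8: preds {L2,L4,L6,L7}: {L0,L2} ∩ {L0,L2,L4} ∩ {L0,L6} ∩ {L0,L3,L5,L7} = {L0}; idom=L0

DF derivation:
  L2←L0: walk · to L0
  L2←L1: walk L1 to L0
  L3←L0: walk · to L0
  L3←L2: walk L2 to L0
  L3←L7: walk L7→L5→L3 to L0
  L6←L1: walk L1 to L0
  L6←L5: walk L5→L3 to L0
  L8←L2: walk L2 to L0
  L8←L4: walk L4→L2 to L0
  L8←L6: walk L6 to L0
  L8←L7: walk L7→L5→L3 to L0
  L0: DF=∅
  L1: DF={L2,L6}
  L2: DF={L3,L8}
  L3: DF={L3,L6,L8}
  L4: DF={L8}
  L5: DF={L3,L6,L8}
  L6: DF={L8}
  L7: DF={L3,L8}
  L8: DF=∅

φ for y: defs {L0,L5,L6,L7}
  DF⁺ = {L3,L6,L8}

Answer: ["L3", "L6", "L8"]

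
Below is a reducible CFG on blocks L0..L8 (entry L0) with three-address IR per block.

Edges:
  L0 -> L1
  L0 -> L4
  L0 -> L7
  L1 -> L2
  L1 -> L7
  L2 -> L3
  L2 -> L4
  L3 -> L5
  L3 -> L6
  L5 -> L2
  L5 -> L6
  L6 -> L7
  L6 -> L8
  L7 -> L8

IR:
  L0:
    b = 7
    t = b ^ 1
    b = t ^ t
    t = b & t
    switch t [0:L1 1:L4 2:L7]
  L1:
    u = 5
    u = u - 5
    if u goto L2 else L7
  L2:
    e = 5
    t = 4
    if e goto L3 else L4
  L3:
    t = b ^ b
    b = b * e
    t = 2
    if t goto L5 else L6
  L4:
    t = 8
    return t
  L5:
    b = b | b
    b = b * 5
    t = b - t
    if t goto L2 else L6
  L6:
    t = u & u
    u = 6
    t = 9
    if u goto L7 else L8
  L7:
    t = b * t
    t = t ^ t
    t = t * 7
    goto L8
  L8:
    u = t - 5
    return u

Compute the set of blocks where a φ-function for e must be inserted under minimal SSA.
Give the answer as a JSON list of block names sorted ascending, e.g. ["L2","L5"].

Answer: ["L2", "L4", "L7", "L8"]

Analysis:
idom tree: L1←L0 L2←L1 L3←L2 L4←L0 L5←L3 L6←L3 L7←L0 L8←L0
Dom at joins:
  L2: preds {L1,L5}: {L0,L1} ∩ {L0,L1,L2,L3,L5} = {L0,L1}; idom=L1
  L4: preds {L0,L2}: {L0} ∩ {L0,L1,L2} = {L0}; idom=L0
  L6: preds {L3,L5}: {L0,L1,L2,L3} ∩ {L0,L1,L2,L3,L5} = {L0,L1,L2,L3}; idom=L3
  L7: preds {L0,L1,L6}: {L0} ∩ {L0,L1} ∩ {L0,L1,L2,L3,L6} = {L0}; idom=L0
  L8: preds {L6,L7}: {L0,L1,L2,L3,L6} ∩ {L0,L7} = {L0}; idom=L0

Frontier:
  join L2 pred L1: · stop@L1
  join L2 pred L5: L5→L3→L2 stop@L1
  join L4 pred L0: · stop@L0
  join L4 pred L2: L2→L1 stop@L0
  join L6 pred L3: · stop@L3
  join L6 pred L5: L5 stop@L3
  join L7 pred L0: · stop@L0
  join L7 pred L1: L1 stop@L0
  join L7 pred L6: L6→L3→L2→L1 stop@L0
  join L8 pred L6: L6→L3→L2→L1 stop@L0
  join L8 pred L7: L7 stop@L0
  DF(L0)=∅
  DF(L1)={L4,L7,L8}
  DF(L2)={L2,L4,L7,L8}
  DF(L3)={L2,L7,L8}
  DF(L4)=∅
  DF(L5)={L2,L6}
  DF(L6)={L7,L8}
  DF(L7)={L8}
  DF(L8)=∅

φ for e: defs {L2}
  DF⁺ = {L2,L4,L7,L8}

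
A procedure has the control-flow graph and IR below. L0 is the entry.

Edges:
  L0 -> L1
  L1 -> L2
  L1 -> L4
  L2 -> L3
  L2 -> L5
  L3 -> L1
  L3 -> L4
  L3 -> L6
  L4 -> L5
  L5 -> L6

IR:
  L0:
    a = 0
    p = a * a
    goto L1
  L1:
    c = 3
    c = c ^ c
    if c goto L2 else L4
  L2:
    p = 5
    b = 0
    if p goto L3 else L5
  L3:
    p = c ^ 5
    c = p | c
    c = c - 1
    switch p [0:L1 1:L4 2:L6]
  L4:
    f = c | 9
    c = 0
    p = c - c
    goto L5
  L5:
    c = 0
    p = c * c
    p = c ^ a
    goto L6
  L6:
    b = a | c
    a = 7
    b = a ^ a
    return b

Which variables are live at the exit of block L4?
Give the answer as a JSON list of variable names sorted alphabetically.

Per-block:
  L0: def={a,p} ue=∅
  L1: def={c} ue=∅
  L2: def={b,p} ue=∅
  L3: def={c,p} ue={c}
  L4: def={c,f,p} ue={c}
  L5: def={c,p} ue={a}
  L6: def={a,b} ue={a,c}

Backward fixpoint:
  live L0: ∅→{a}
  live L1: {a}→{a,c}
  live L2: {a,c}→{a,c}
  live L3: {a,c}→{a,c}
  live L4: {a,c}→{a}
  live L5: {a}→{a,c}
  live L6: {a,c}→∅

live-out(L4) = ["a"]

Answer: ["a"]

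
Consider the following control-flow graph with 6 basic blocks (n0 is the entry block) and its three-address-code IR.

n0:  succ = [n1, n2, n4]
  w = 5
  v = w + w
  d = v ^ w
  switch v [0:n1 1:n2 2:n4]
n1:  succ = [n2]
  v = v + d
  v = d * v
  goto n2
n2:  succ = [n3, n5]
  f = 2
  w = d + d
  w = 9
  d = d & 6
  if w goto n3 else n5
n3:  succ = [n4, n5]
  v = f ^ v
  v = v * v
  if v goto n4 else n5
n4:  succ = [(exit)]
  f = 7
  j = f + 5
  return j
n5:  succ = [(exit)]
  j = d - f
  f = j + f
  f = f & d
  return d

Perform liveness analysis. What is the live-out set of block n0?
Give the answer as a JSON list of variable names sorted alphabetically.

Block summaries:
  n0: def={d,v,w} ue=∅
  n1: def={v} ue={d,v}
  n2: def={d,f,w} ue={d}
  n3: def={v} ue={f,v}
  n4: def={f,j} ue=∅
  n5: def={f,j} ue={d,f}

Backward fixpoint:
  live n0: ∅→{d,v}
  live n1: {d,v}→{d,v}
  live n2: {d,v}→{d,f,v}
  live n3: {d,f,v}→{d,f}
  live n4: ∅→∅
  live n5: {d,f}→∅

live-out(n0) = ["d", "v"]

Answer: ["d", "v"]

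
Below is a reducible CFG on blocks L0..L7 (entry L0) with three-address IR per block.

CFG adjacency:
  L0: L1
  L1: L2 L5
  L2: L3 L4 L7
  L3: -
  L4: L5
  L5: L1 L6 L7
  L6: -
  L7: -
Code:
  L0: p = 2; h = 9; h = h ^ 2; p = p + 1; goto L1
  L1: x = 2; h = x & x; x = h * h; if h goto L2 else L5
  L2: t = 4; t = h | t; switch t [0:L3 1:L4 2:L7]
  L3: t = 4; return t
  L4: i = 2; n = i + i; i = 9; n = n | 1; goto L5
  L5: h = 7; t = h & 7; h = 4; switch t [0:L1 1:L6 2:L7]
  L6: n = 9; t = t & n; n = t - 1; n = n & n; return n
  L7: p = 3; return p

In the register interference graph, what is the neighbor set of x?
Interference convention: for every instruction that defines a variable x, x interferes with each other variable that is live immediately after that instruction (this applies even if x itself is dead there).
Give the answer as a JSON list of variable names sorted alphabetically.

Per-block:
  L0: def={h,p} ue=∅
  L1: def={h,x} ue=∅
  L2: def={t} ue={h}
  L3: def={t} ue=∅
  L4: def={i,n} ue=∅
  L5: def={h,t} ue=∅
  L6: def={n,t} ue={t}
  L7: def={p} ue=∅

Live sets:
  L0: in=∅ out=∅
  L1: in=∅ out={h}
  L2: in={h} out=∅
  L3: in=∅ out=∅
  L4: in=∅ out=∅
  L5: in=∅ out={t}
  L6: in={t} out=∅
  L7: in=∅ out=∅

Conflict graph:
  h: {p,t,x}
  i: {n}
  n: {i,t}
  p: {h}
  t: {h,n}
  x: {h}

N(x) = ["h"]

Answer: ["h"]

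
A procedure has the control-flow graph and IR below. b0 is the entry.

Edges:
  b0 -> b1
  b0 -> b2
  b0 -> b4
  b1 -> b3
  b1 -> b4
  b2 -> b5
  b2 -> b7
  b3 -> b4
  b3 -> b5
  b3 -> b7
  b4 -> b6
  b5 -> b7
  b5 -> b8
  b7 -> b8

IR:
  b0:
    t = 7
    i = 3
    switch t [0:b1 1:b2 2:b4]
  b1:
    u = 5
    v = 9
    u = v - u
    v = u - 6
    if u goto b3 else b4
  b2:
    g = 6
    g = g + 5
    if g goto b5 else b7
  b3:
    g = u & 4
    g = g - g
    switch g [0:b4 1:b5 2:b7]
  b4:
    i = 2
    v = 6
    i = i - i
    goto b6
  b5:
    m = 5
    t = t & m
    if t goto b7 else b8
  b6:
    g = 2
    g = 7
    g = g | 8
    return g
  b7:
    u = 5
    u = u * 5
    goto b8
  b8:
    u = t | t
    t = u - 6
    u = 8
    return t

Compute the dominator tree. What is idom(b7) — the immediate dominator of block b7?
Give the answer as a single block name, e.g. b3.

idom tree: b1←b0 b2←b0 b3←b1 b4←b0 b5←b0 b6←b4 b7←b0 b8←b0
Dom∩ at merges:
  b4: preds {b0,b1,b3}: {b0} ∩ {b0,b1} ∩ {b0,b1,b3} = {b0}; idom=b0
  b5: preds {b2,b3}: {b0,b2} ∩ {b0,b1,b3} = {b0}; idom=b0
  b7: preds {b2,b3,b5}: {b0,b2} ∩ {b0,b1,b3} ∩ {b0,b5} = {b0}; idom=b0
  b8: preds {b5,b7}: {b0,b5} ∩ {b0,b7} = {b0}; idom=b0

idom(b7) = b0

Answer: b0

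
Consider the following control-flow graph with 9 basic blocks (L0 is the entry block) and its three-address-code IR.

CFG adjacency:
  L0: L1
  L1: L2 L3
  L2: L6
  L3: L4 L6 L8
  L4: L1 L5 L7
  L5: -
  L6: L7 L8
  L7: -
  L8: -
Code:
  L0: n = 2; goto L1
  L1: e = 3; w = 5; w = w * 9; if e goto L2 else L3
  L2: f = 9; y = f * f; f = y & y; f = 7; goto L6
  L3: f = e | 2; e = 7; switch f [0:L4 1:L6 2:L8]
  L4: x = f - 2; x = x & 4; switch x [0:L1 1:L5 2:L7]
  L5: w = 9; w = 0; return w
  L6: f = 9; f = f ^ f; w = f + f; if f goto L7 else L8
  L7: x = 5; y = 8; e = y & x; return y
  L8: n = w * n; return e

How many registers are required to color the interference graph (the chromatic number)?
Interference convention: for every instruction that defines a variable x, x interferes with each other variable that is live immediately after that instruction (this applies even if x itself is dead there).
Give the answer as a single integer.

Answer: 4

Analysis:
def/use:
  L0 def {n} use ∅
  L1 def {e,w} use ∅
  L2 def {f,y} use ∅
  L3 def {e,f} use {e}
  L4 def {x} use {f}
  L5 def {w} use ∅
  L6 def {f,w} use ∅
  L7 def {e,x,y} use ∅
  L8 def {n} use {e,n,w}

Live sets:
  L0: in=∅ out={n}
  L1: in={n} out={e,n,w}
  L2: in={e,n} out={e,n}
  L3: in={e,n,w} out={e,f,n,w}
  L4: in={f,n} out={n}
  L5: in=∅ out=∅
  L6: in={e,n} out={e,n,w}
  L7: in=∅ out=∅
  L8: in={e,n,w} out=∅

Conflict graph:
  e — {f,n,w,y}
  f — {e,n,w}
  n — {e,f,w,x,y}
  w — {e,f,n}
  x — {n,y}
  y — {e,n,x}

Chromatic number:
  clique {e,f,n,w} ⇒ need ≥ 4
  4-colouring: c0={n}  c1={e,x}  c2={f,y}  c3={w}
  χ = 4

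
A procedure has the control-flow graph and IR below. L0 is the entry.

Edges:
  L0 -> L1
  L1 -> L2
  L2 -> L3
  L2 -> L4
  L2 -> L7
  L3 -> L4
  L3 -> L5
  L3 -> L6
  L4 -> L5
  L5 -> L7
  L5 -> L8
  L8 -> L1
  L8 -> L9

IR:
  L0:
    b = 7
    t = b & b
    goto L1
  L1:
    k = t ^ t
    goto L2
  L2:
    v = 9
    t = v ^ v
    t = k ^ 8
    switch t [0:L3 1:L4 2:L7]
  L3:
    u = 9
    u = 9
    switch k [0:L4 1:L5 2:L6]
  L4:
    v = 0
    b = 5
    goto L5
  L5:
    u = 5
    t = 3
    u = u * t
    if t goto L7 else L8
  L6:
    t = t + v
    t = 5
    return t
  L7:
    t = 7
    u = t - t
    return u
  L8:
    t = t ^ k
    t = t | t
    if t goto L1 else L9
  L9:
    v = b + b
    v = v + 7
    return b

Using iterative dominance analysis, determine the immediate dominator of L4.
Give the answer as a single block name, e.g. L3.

Answer: L2

Analysis:
idom tree: L1←L0 L2←L1 L3←L2 L4←L2 L5←L2 L6←L3 L7←L2 L8←L5 L9←L8
Dom at joins:
  L1: preds {L0,L8}: {L0} ∩ {L0,L1,L2,L5,L8} = {L0}; idom=L0
  L4: preds {L2,L3}: {L0,L1,L2} ∩ {L0,L1,L2,L3} = {L0,L1,L2}; idom=L2
  L5: preds {L3,L4}: {L0,L1,L2,L3} ∩ {L0,L1,L2,L4} = {L0,L1,L2}; idom=L2
  L7: preds {L2,L5}: {L0,L1,L2} ∩ {L0,L1,L2,L5} = {L0,L1,L2}; idom=L2

idom(L4) = L2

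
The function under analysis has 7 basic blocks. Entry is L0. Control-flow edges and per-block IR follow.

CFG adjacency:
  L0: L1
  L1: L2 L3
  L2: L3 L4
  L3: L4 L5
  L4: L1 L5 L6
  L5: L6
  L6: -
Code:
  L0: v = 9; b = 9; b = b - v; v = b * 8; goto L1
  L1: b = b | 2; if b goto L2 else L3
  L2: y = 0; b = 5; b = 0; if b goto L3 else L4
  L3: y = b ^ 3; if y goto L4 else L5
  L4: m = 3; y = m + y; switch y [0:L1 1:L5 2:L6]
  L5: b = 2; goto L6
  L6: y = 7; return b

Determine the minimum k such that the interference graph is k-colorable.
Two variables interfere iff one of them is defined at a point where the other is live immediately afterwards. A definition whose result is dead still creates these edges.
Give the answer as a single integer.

def/use:
  L0 def {b,v} use ∅
  L1 def {b} use {b}
  L2 def {b,y} use ∅
  L3 def {y} use {b}
  L4 def {m,y} use {y}
  L5 def {b} use ∅
  L6 def {y} use {b}

Liveness:
  L0 li=∅ lo={b}
  L1 li={b} lo={b}
  L2 li=∅ lo={b,y}
  L3 li={b} lo={b,y}
  L4 li={b,y} lo={b}
  L5 li=∅ lo={b}
  L6 li={b} lo=∅

Interference:
  b↔{m,v,y}
  m↔{b,y}
  v↔{b}
  y↔{b,m}

Chromatic number:
  lower bound: {b,m,y} mutually conflict ⇒ χ ≥ 3
  3-colouring: R0={b}  R1={m,v}  R2={y}
  χ = 3

Answer: 3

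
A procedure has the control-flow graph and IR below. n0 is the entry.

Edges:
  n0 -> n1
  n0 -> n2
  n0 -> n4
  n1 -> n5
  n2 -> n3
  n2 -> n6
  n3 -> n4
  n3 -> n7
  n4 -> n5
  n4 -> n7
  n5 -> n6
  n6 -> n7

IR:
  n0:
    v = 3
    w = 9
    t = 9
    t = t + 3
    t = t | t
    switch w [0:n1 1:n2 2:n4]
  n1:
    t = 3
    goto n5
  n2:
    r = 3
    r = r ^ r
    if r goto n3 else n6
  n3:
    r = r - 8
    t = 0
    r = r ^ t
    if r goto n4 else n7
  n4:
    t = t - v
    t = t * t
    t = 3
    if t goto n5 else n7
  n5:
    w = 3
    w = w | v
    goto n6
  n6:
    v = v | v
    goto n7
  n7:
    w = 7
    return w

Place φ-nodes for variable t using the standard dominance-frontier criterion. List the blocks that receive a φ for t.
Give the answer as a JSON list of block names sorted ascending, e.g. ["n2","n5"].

idom tree: n1←n0 n2←n0 n3←n2 n4←n0 n5←n0 n6←n0 n7←n0
Dom∩ at merges:
  n4: preds {n0,n3}: {n0} ∩ {n0,n2,n3} = {n0}; idom=n0
  n5: preds {n1,n4}: {n0,n1} ∩ {n0,n4} = {n0}; idom=n0
  n6: preds {n2,n5}: {n0,n2} ∩ {n0,n5} = {n0}; idom=n0
  n7: preds {n3,n4,n6}: {n0,n2,n3} ∩ {n0,n4} ∩ {n0,n6} = {n0}; idom=n0

DF derivation:
  n4←n0: walk · to n0
  n4←n3: walk n3→n2 to n0
  n5←n1: walk n1 to n0
  n5←n4: walk n4 to n0
  n6←n2: walk n2 to n0
  n6←n5: walk n5 to n0
  n7←n3: walk n3→n2 to n0
  n7←n4: walk n4 to n0
  n7←n6: walk n6 to n0
  n0 → ∅
  n1 → {n5}
  n2 → {n4,n6,n7}
  n3 → {n4,n7}
  n4 → {n5,n7}
  n5 → {n6}
  n6 → {n7}
  n7 → ∅

φ for t: defs {n0,n1,n3,n4}
  DF⁺ = {n4,n5,n6,n7}

Answer: ["n4", "n5", "n6", "n7"]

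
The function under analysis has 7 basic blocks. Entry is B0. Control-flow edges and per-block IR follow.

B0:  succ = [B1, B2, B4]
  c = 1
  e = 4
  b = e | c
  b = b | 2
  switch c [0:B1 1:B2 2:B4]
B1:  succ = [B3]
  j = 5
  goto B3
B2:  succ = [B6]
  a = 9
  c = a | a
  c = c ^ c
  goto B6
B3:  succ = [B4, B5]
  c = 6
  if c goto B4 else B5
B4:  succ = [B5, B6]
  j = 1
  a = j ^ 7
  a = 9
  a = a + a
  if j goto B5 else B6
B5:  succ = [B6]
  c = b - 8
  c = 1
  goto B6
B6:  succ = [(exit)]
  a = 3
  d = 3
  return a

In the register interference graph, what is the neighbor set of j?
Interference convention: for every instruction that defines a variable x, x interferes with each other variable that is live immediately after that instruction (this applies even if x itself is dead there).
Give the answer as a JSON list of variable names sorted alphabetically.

Answer: ["a", "b"]

Derivation:
def/use:
  B0: def={b,c,e} ue=∅
  B1: def={j} ue=∅
  B2: def={a,c} ue=∅
  B3: def={c} ue=∅
  B4: def={a,j} ue=∅
  B5: def={c} ue={b}
  B6: def={a,d} ue=∅

Liveness:
  live B0: ∅→{b}
  live B1: {b}→{b}
  live B2: ∅→∅
  live B3: {b}→{b}
  live B4: {b}→{b}
  live B5: {b}→∅
  live B6: ∅→∅

Interfere edges:
  a: {b,d,j}
  b: {a,c,j}
  c: {b,e}
  d: {a}
  e: {c}
  j: {a,b}

N(j) = ["a", "b"]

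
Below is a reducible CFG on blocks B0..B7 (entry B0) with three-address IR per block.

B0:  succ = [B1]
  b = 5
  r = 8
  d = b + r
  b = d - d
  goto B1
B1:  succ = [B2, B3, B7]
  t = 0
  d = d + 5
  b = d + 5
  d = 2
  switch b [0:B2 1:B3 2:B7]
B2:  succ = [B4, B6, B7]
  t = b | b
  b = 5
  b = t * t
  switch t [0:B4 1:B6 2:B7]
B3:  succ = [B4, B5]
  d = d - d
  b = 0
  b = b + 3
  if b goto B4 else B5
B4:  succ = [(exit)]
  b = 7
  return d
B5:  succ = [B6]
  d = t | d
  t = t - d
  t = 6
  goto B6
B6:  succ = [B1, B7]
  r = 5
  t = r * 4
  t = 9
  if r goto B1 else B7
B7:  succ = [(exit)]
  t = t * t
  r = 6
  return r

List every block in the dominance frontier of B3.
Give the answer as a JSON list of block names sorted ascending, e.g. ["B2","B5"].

Answer: ["B4", "B6"]

Working:
idom tree: B1←B0 B2←B1 B3←B1 B4←B1 B5←B3 B6←B1 B7←B1
Dom∩ at merges:
  B1: preds {B0,B6}: {B0} ∩ {B0,B1,B6} = {B0}; idom=B0
  B4: preds {B2,B3}: {B0,B1,B2} ∩ {B0,B1,B3} = {B0,B1}; idom=B1
  B6: preds {B2,B5}: {B0,B1,B2} ∩ {B0,B1,B3,B5} = {B0,B1}; idom=B1
  B7: preds {B1,B2,B6}: {B0,B1} ∩ {B0,B1,B2} ∩ {B0,B1,B6} = {B0,B1}; idom=B1

DF walk-up:
  join B1 pred B0: · stop@B0
  join B1 pred B6: B6→B1 stop@B0
  join B4 pred B2: B2 stop@B1
  join B4 pred B3: B3 stop@B1
  join B6 pred B2: B2 stop@B1
  join B6 pred B5: B5→B3 stop@B1
  join B7 pred B1: · stop@B1
  join B7 pred B2: B2 stop@B1
  join B7 pred B6: B6 stop@B1
  B0 → ∅
  B1 → {B1}
  B2 → {B4,B6,B7}
  B3 → {B4,B6}
  B4 → ∅
  B5 → {B6}
  B6 → {B1,B7}
  B7 → ∅

DF(B3) = ["B4", "B6"]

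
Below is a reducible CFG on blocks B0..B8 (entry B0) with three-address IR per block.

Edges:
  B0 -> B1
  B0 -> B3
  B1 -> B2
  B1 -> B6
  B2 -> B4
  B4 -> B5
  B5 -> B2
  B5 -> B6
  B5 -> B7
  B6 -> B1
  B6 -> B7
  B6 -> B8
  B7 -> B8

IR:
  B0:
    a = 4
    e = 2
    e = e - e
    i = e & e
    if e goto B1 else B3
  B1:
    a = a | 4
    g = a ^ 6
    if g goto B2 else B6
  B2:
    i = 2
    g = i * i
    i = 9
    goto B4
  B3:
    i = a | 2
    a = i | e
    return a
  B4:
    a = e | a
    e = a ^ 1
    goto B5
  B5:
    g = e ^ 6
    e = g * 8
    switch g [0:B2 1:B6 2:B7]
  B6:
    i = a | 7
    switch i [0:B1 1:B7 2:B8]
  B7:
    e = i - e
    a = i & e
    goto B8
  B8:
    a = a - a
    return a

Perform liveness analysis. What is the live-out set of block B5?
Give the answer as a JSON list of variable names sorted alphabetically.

Block summaries:
  B0: {a,e,i} / ∅
  B1: {a,g} / {a}
  B2: {g,i} / ∅
  B3: {a,i} / {a,e}
  B4: {a,e} / {a,e}
  B5: {e,g} / {e}
  B6: {i} / {a}
  B7: {a,e} / {e,i}
  B8: {a} / {a}

Live sets:
  live B0: ∅→{a,e}
  live B1: {a,e}→{a,e}
  live B2: {a,e}→{a,e,i}
  live B3: {a,e}→∅
  live B4: {a,e,i}→{a,e,i}
  live B5: {a,e,i}→{a,e,i}
  live B6: {a,e}→{a,e,i}
  live B7: {e,i}→{a}
  live B8: {a}→∅

live-out(B5) = ["a", "e", "i"]

Answer: ["a", "e", "i"]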